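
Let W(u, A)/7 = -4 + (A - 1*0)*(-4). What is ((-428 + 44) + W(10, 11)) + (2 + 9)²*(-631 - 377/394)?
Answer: -30411591/394 ≈ -77187.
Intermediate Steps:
W(u, A) = -28 - 28*A (W(u, A) = 7*(-4 + (A - 1*0)*(-4)) = 7*(-4 + (A + 0)*(-4)) = 7*(-4 + A*(-4)) = 7*(-4 - 4*A) = -28 - 28*A)
((-428 + 44) + W(10, 11)) + (2 + 9)²*(-631 - 377/394) = ((-428 + 44) + (-28 - 28*11)) + (2 + 9)²*(-631 - 377/394) = (-384 + (-28 - 308)) + 11²*(-631 - 377*1/394) = (-384 - 336) + 121*(-631 - 377/394) = -720 + 121*(-248991/394) = -720 - 30127911/394 = -30411591/394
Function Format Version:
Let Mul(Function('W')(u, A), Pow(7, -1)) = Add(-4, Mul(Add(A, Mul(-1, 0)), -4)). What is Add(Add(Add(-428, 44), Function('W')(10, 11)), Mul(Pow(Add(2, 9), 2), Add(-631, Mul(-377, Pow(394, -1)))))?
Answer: Rational(-30411591, 394) ≈ -77187.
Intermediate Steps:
Function('W')(u, A) = Add(-28, Mul(-28, A)) (Function('W')(u, A) = Mul(7, Add(-4, Mul(Add(A, Mul(-1, 0)), -4))) = Mul(7, Add(-4, Mul(Add(A, 0), -4))) = Mul(7, Add(-4, Mul(A, -4))) = Mul(7, Add(-4, Mul(-4, A))) = Add(-28, Mul(-28, A)))
Add(Add(Add(-428, 44), Function('W')(10, 11)), Mul(Pow(Add(2, 9), 2), Add(-631, Mul(-377, Pow(394, -1))))) = Add(Add(Add(-428, 44), Add(-28, Mul(-28, 11))), Mul(Pow(Add(2, 9), 2), Add(-631, Mul(-377, Pow(394, -1))))) = Add(Add(-384, Add(-28, -308)), Mul(Pow(11, 2), Add(-631, Mul(-377, Rational(1, 394))))) = Add(Add(-384, -336), Mul(121, Add(-631, Rational(-377, 394)))) = Add(-720, Mul(121, Rational(-248991, 394))) = Add(-720, Rational(-30127911, 394)) = Rational(-30411591, 394)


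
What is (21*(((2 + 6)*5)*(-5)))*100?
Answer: -420000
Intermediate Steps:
(21*(((2 + 6)*5)*(-5)))*100 = (21*((8*5)*(-5)))*100 = (21*(40*(-5)))*100 = (21*(-200))*100 = -4200*100 = -420000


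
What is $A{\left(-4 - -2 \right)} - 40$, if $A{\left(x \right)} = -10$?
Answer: $-50$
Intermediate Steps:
$A{\left(-4 - -2 \right)} - 40 = -10 - 40 = -50$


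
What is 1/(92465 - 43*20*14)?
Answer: 1/80425 ≈ 1.2434e-5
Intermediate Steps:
1/(92465 - 43*20*14) = 1/(92465 - 860*14) = 1/(92465 - 12040) = 1/80425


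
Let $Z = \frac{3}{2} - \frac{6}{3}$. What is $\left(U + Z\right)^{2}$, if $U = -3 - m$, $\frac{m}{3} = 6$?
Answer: $\frac{1849}{4} \approx 462.25$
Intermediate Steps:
$m = 18$ ($m = 3 \cdot 6 = 18$)
$U = -21$ ($U = -3 - 18 = -21$)
$Z = - \frac{1}{2}$ ($Z = 3 \cdot \frac{1}{2} - 2 = \frac{3}{2} - 2 = - \frac{1}{2} \approx -0.5$)
$\left(U + Z\right)^{2} = \left(-21 - \frac{1}{2}\right)^{2} = \left(- \frac{43}{2}\right)^{2} = \frac{1849}{4}$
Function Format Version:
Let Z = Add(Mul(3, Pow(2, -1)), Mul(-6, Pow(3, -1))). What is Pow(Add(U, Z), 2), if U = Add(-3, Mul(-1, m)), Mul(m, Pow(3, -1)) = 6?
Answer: Rational(1849, 4) ≈ 462.25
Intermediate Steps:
m = 18 (m = Mul(3, 6) = 18)
U = -21 (U = Add(-3, Mul(-1, 18)) = Add(-3, -18) = -21)
Z = Rational(-1, 2) (Z = Add(Mul(3, Rational(1, 2)), Mul(-6, Rational(1, 3))) = Add(Rational(3, 2), -2) = Rational(-1, 2) ≈ -0.50000)
Pow(Add(U, Z), 2) = Pow(Add(-21, Rational(-1, 2)), 2) = Pow(Rational(-43, 2), 2) = Rational(1849, 4)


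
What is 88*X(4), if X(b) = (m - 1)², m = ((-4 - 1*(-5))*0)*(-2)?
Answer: 88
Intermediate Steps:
m = 0 (m = ((-4 + 5)*0)*(-2) = (1*0)*(-2) = 0*(-2) = 0)
X(b) = 1 (X(b) = (0 - 1)² = (-1)² = 1)
88*X(4) = 88*1 = 88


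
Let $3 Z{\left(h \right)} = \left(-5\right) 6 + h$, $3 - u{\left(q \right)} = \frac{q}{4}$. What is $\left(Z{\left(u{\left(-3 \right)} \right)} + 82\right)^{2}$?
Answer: $\frac{85849}{16} \approx 5365.6$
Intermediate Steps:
$u{\left(q \right)} = 3 - \frac{q}{4}$
$Z{\left(h \right)} = -10 + \frac{h}{3}$ ($Z{\left(h \right)} = \frac{\left(-5\right) 6 + h}{3} = \frac{-30 + h}{3} = -10 + \frac{h}{3}$)
$\left(Z{\left(u{\left(-3 \right)} \right)} + 82\right)^{2} = \left(\left(-10 + \frac{3 - - \frac{3}{4}}{3}\right) + 82\right)^{2} = \left(\left(-10 + \frac{3 + \frac{3}{4}}{3}\right) + 82\right)^{2} = \left(\left(-10 + \frac{1}{3} \cdot \frac{15}{4}\right) + 82\right)^{2} = \left(\left(-10 + \frac{5}{4}\right) + 82\right)^{2} = \left(- \frac{35}{4} + 82\right)^{2} = \left(\frac{293}{4}\right)^{2} = \frac{85849}{16}$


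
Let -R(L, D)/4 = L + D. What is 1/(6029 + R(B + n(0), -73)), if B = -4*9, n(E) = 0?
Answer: 1/6465 ≈ 0.00015468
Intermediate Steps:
B = -36
R(L, D) = -4*D - 4*L (R(L, D) = -4*(L + D) = -4*(D + L) = -4*D - 4*L)
1/(6029 + R(B + n(0), -73)) = 1/(6029 + (-4*(-73) - 4*(-36 + 0))) = 1/(6029 + (292 - 4*(-36))) = 1/(6029 + (292 + 144)) = 1/(6029 + 436) = 1/6465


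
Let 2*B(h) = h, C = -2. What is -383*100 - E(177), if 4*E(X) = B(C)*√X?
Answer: -38300 + √177/4 ≈ -38297.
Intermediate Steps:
B(h) = h/2
E(X) = -√X/4 (E(X) = (((½)*(-2))*√X)/4 = (-√X)/4 = -√X/4)
-383*100 - E(177) = -383*100 - (-1)*√177/4 = -38300 + √177/4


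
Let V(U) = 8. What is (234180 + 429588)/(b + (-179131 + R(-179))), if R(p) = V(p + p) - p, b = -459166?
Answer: -331884/319055 ≈ -1.0402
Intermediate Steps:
R(p) = 8 - p
(234180 + 429588)/(b + (-179131 + R(-179))) = (234180 + 429588)/(-459166 + (-179131 + (8 - 1*(-179)))) = 663768/(-459166 + (-179131 + (8 + 179))) = 663768/(-459166 + (-179131 + 187)) = 663768/(-459166 - 178944) = 663768/(-638110) = 663768*(-1/638110) = -331884/319055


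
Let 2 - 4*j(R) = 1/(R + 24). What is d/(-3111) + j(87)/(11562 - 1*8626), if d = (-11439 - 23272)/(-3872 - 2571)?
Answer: -4535437999/2903251468448 ≈ -0.0015622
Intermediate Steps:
j(R) = ½ - 1/(4*(24 + R)) (j(R) = ½ - 1/(4*(R + 24)) = ½ - 1/(4*(24 + R)))
d = 34711/6443 (d = -34711/(-6443) = -34711*(-1/6443) = 34711/6443 ≈ 5.3874)
d/(-3111) + j(87)/(11562 - 1*8626) = (34711/6443)/(-3111) + ((47 + 2*87)/(4*(24 + 87)))/(11562 - 1*8626) = (34711/6443)*(-1/3111) + ((¼)*(47 + 174)/111)/(11562 - 8626) = -34711/20044173 + ((¼)*(1/111)*221)/2936 = -34711/20044173 + (221/444)*(1/2936) = -34711/20044173 + 221/1303584 = -4535437999/2903251468448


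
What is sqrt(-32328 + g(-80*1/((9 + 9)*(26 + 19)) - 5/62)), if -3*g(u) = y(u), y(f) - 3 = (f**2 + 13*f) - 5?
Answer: I*sqrt(7337624905209)/15066 ≈ 179.8*I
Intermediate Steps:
y(f) = -2 + f**2 + 13*f (y(f) = 3 + ((f**2 + 13*f) - 5) = 3 + (-5 + f**2 + 13*f) = -2 + f**2 + 13*f)
g(u) = 2/3 - 13*u/3 - u**2/3 (g(u) = -(-2 + u**2 + 13*u)/3 = 2/3 - 13*u/3 - u**2/3)
sqrt(-32328 + g(-80*1/((9 + 9)*(26 + 19)) - 5/62)) = sqrt(-32328 + (2/3 - 13*(-80*1/((9 + 9)*(26 + 19)) - 5/62)/3 - (-80*1/((9 + 9)*(26 + 19)) - 5/62)**2/3)) = sqrt(-32328 + (2/3 - 13*(-80/(18*45) - 5*1/62)/3 - (-80/(18*45) - 5*1/62)**2/3)) = sqrt(-32328 + (2/3 - 13*(-80/810 - 5/62)/3 - (-80/810 - 5/62)**2/3)) = sqrt(-32328 + (2/3 - 13*(-80*1/810 - 5/62)/3 - (-80*1/810 - 5/62)**2/3)) = sqrt(-32328 + (2/3 - 13*(-8/81 - 5/62)/3 - (-8/81 - 5/62)**2/3)) = sqrt(-32328 + (2/3 - 13/3*(-901/5022) - (-901/5022)**2/3)) = sqrt(-32328 + (2/3 + 11713/15066 - 1/3*811801/25220484)) = sqrt(-32328 + (2/3 + 11713/15066 - 811801/75661452)) = sqrt(-32328 + 108451853/75661452) = sqrt(-2445874968403/75661452) = I*sqrt(7337624905209)/15066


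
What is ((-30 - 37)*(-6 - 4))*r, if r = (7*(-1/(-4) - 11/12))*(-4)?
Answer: 37520/3 ≈ 12507.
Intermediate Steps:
r = 56/3 (r = (7*(-1*(-¼) - 11*1/12))*(-4) = (7*(¼ - 11/12))*(-4) = (7*(-⅔))*(-4) = -14/3*(-4) = 56/3 ≈ 18.667)
((-30 - 37)*(-6 - 4))*r = ((-30 - 37)*(-6 - 4))*(56/3) = -67*(-10)*(56/3) = 670*(56/3) = 37520/3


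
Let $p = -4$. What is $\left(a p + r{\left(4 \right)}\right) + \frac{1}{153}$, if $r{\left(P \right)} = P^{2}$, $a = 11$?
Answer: $- \frac{4283}{153} \approx -27.993$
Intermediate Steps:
$\left(a p + r{\left(4 \right)}\right) + \frac{1}{153} = \left(11 \left(-4\right) + 4^{2}\right) + \frac{1}{153} = \left(-44 + 16\right) + \frac{1}{153} = -28 + \frac{1}{153} = - \frac{4283}{153}$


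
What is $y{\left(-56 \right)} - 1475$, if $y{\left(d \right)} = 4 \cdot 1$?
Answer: $-1471$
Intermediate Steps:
$y{\left(d \right)} = 4$
$y{\left(-56 \right)} - 1475 = 4 - 1475 = -1471$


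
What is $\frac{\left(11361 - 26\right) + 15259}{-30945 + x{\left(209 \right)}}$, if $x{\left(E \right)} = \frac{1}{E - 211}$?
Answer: $- \frac{53188}{61891} \approx -0.85938$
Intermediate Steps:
$x{\left(E \right)} = \frac{1}{-211 + E}$
$\frac{\left(11361 - 26\right) + 15259}{-30945 + x{\left(209 \right)}} = \frac{\left(11361 - 26\right) + 15259}{-30945 + \frac{1}{-211 + 209}} = \frac{\left(11361 - 26\right) + 15259}{-30945 + \frac{1}{-2}} = \frac{11335 + 15259}{-30945 - \frac{1}{2}} = \frac{26594}{- \frac{61891}{2}} = 26594 \left(- \frac{2}{61891}\right) = - \frac{53188}{61891}$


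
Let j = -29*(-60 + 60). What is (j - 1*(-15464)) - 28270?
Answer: -12806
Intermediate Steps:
j = 0 (j = -29*0 = 0)
(j - 1*(-15464)) - 28270 = (0 - 1*(-15464)) - 28270 = (0 + 15464) - 28270 = 15464 - 28270 = -12806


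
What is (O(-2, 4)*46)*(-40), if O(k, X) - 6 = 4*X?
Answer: -40480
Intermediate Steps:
O(k, X) = 6 + 4*X
(O(-2, 4)*46)*(-40) = ((6 + 4*4)*46)*(-40) = ((6 + 16)*46)*(-40) = (22*46)*(-40) = 1012*(-40) = -40480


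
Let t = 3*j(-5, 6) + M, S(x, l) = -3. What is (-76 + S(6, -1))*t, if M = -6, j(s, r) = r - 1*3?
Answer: -237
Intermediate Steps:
j(s, r) = -3 + r (j(s, r) = r - 3 = -3 + r)
t = 3 (t = 3*(-3 + 6) - 6 = 3*3 - 6 = 9 - 6 = 3)
(-76 + S(6, -1))*t = (-76 - 3)*3 = -79*3 = -237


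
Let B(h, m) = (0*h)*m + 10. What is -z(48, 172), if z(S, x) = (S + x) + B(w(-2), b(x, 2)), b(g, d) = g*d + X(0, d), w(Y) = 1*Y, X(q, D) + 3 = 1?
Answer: -230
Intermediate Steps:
X(q, D) = -2 (X(q, D) = -3 + 1 = -2)
w(Y) = Y
b(g, d) = -2 + d*g (b(g, d) = g*d - 2 = d*g - 2 = -2 + d*g)
B(h, m) = 10 (B(h, m) = 0*m + 10 = 0 + 10 = 10)
z(S, x) = 10 + S + x (z(S, x) = (S + x) + 10 = 10 + S + x)
-z(48, 172) = -(10 + 48 + 172) = -1*230 = -230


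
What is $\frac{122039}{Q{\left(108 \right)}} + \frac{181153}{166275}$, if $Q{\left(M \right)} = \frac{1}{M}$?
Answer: $\frac{2191539931453}{166275} \approx 1.318 \cdot 10^{7}$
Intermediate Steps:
$\frac{122039}{Q{\left(108 \right)}} + \frac{181153}{166275} = \frac{122039}{\frac{1}{108}} + \frac{181153}{166275} = 122039 \frac{1}{\frac{1}{108}} + 181153 \cdot \frac{1}{166275} = 122039 \cdot 108 + \frac{181153}{166275} = 13180212 + \frac{181153}{166275} = \frac{2191539931453}{166275}$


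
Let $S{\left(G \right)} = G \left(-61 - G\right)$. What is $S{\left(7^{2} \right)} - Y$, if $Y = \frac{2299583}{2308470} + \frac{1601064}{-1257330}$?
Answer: $- \frac{521457220005677}{96750286170} \approx -5389.7$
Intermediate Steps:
$Y = - \frac{26822450623}{96750286170}$ ($Y = 2299583 \cdot \frac{1}{2308470} + 1601064 \left(- \frac{1}{1257330}\right) = \frac{2299583}{2308470} - \frac{266844}{209555} = - \frac{26822450623}{96750286170} \approx -0.27723$)
$S{\left(7^{2} \right)} - Y = - 7^{2} \left(61 + 7^{2}\right) - - \frac{26822450623}{96750286170} = \left(-1\right) 49 \left(61 + 49\right) + \frac{26822450623}{96750286170} = \left(-1\right) 49 \cdot 110 + \frac{26822450623}{96750286170} = -5390 + \frac{26822450623}{96750286170} = - \frac{521457220005677}{96750286170}$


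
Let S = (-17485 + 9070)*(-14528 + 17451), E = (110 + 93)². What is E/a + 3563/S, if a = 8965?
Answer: 18428867002/4009318335 ≈ 4.5965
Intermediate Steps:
E = 41209 (E = 203² = 41209)
S = -24597045 (S = -8415*2923 = -24597045)
E/a + 3563/S = 41209/8965 + 3563/(-24597045) = 41209*(1/8965) + 3563*(-1/24597045) = 41209/8965 - 3563/24597045 = 18428867002/4009318335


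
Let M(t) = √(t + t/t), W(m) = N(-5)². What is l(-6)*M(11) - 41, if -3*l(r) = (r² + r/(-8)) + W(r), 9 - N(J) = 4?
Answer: -41 - 247*√3/6 ≈ -112.30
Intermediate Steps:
N(J) = 5 (N(J) = 9 - 1*4 = 9 - 4 = 5)
W(m) = 25 (W(m) = 5² = 25)
l(r) = -25/3 - r²/3 + r/24 (l(r) = -((r² + r/(-8)) + 25)/3 = -((r² - r/8) + 25)/3 = -(25 + r² - r/8)/3 = -25/3 - r²/3 + r/24)
M(t) = √(1 + t) (M(t) = √(t + 1) = √(1 + t))
l(-6)*M(11) - 41 = (-25/3 - ⅓*(-6)² + (1/24)*(-6))*√(1 + 11) - 41 = (-25/3 - ⅓*36 - ¼)*√12 - 41 = (-25/3 - 12 - ¼)*(2*√3) - 41 = -247*√3/6 - 41 = -41 - 247*√3/6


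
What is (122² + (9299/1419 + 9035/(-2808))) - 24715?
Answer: -1004072815/102168 ≈ -9827.7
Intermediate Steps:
(122² + (9299/1419 + 9035/(-2808))) - 24715 = (14884 + (9299*(1/1419) + 9035*(-1/2808))) - 24715 = (14884 + (9299/1419 - 695/216)) - 24715 = (14884 + 340793/102168) - 24715 = 1521009305/102168 - 24715 = -1004072815/102168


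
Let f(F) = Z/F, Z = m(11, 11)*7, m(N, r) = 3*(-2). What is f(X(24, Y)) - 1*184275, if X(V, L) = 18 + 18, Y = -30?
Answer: -1105657/6 ≈ -1.8428e+5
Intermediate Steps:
X(V, L) = 36
m(N, r) = -6
Z = -42 (Z = -6*7 = -42)
f(F) = -42/F
f(X(24, Y)) - 1*184275 = -42/36 - 1*184275 = -42*1/36 - 184275 = -7/6 - 184275 = -1105657/6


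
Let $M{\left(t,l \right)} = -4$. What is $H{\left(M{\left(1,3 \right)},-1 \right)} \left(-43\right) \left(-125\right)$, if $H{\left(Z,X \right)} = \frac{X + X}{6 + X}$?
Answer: $-2150$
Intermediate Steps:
$H{\left(Z,X \right)} = \frac{2 X}{6 + X}$
$H{\left(M{\left(1,3 \right)},-1 \right)} \left(-43\right) \left(-125\right) = 2 \left(-1\right) \frac{1}{6 - 1} \left(-43\right) \left(-125\right) = 2 \left(-1\right) \frac{1}{5} \left(-43\right) \left(-125\right) = \left(- \frac{2}{5}\right) \left(-43\right) \left(-125\right) = \frac{86}{5} \left(-125\right) = -2150$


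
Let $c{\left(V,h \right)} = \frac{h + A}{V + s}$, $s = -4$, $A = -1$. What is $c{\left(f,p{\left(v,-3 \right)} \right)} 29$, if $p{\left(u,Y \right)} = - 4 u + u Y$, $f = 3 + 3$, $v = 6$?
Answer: $- \frac{1247}{2} \approx -623.5$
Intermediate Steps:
$f = 6$
$p{\left(u,Y \right)} = - 4 u + Y u$
$c{\left(V,h \right)} = \frac{-1 + h}{-4 + V}$ ($c{\left(V,h \right)} = \frac{h - 1}{V - 4} = \frac{-1 + h}{-4 + V}$)
$c{\left(f,p{\left(v,-3 \right)} \right)} 29 = \frac{-1 + 6 \left(-4 - 3\right)}{-4 + 6} \cdot 29 = \frac{-1 + 6 \left(-7\right)}{2} \cdot 29 = \frac{-1 - 42}{2} \cdot 29 = \frac{1}{2} \left(-43\right) 29 = \left(- \frac{43}{2}\right) 29 = - \frac{1247}{2}$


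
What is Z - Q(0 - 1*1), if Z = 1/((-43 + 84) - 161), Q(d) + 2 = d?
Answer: 359/120 ≈ 2.9917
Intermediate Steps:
Q(d) = -2 + d
Z = -1/120 (Z = 1/(41 - 161) = 1/(-120) = -1/120 ≈ -0.0083333)
Z - Q(0 - 1*1) = -1/120 - (-2 + (0 - 1*1)) = -1/120 - (-2 + (0 - 1)) = -1/120 - (-2 - 1) = -1/120 - 1*(-3) = -1/120 + 3 = 359/120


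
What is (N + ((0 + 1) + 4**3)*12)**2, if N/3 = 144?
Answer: 1468944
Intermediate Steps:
N = 432 (N = 3*144 = 432)
(N + ((0 + 1) + 4**3)*12)**2 = (432 + ((0 + 1) + 4**3)*12)**2 = (432 + (1 + 64)*12)**2 = (432 + 65*12)**2 = (432 + 780)**2 = 1212**2 = 1468944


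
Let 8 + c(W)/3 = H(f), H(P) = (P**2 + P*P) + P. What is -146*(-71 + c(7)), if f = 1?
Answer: 12556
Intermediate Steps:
H(P) = P + 2*P**2 (H(P) = (P**2 + P**2) + P = 2*P**2 + P = P + 2*P**2)
c(W) = -15 (c(W) = -24 + 3*(1*(1 + 2*1)) = -24 + 3*(1*(1 + 2)) = -24 + 3*(1*3) = -24 + 3*3 = -24 + 9 = -15)
-146*(-71 + c(7)) = -146*(-71 - 15) = -146*(-86) = 12556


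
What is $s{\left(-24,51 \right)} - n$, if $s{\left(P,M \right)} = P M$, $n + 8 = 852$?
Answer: $-2068$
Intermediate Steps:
$n = 844$ ($n = -8 + 852 = 844$)
$s{\left(P,M \right)} = M P$
$s{\left(-24,51 \right)} - n = 51 \left(-24\right) - 844 = -1224 - 844 = -2068$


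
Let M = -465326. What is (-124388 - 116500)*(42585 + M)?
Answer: 101833234008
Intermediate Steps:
(-124388 - 116500)*(42585 + M) = (-124388 - 116500)*(42585 - 465326) = -240888*(-422741) = 101833234008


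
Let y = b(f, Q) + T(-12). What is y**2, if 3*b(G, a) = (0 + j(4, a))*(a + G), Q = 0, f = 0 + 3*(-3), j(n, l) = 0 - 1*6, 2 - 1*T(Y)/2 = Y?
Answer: 2116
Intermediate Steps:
T(Y) = 4 - 2*Y
j(n, l) = -6 (j(n, l) = 0 - 6 = -6)
f = -9 (f = 0 - 9 = -9)
b(G, a) = -2*G - 2*a (b(G, a) = ((0 - 6)*(a + G))/3 = (-6*(G + a))/3 = (-6*G - 6*a)/3 = -2*G - 2*a)
y = 46 (y = (-2*(-9) - 2*0) + (4 - 2*(-12)) = (18 + 0) + (4 + 24) = 18 + 28 = 46)
y**2 = 46**2 = 2116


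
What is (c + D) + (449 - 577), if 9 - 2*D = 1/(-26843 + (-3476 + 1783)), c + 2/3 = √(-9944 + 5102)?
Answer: -7086439/57072 + 3*I*√538 ≈ -124.17 + 69.584*I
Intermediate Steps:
c = -⅔ + 3*I*√538 (c = -⅔ + √(-9944 + 5102) = -⅔ + √(-4842) = -⅔ + 3*I*√538 ≈ -0.66667 + 69.584*I)
D = 256825/57072 (D = 9/2 - 1/(2*(-26843 + (-3476 + 1783))) = 9/2 - 1/(2*(-26843 - 1693)) = 9/2 - ½/(-28536) = 9/2 - ½*(-1/28536) = 9/2 + 1/57072 = 256825/57072 ≈ 4.5000)
(c + D) + (449 - 577) = ((-⅔ + 3*I*√538) + 256825/57072) + (449 - 577) = (218777/57072 + 3*I*√538) - 128 = -7086439/57072 + 3*I*√538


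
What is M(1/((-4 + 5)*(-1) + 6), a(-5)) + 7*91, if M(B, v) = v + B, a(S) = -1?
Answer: 3181/5 ≈ 636.20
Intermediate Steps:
M(B, v) = B + v
M(1/((-4 + 5)*(-1) + 6), a(-5)) + 7*91 = (1/((-4 + 5)*(-1) + 6) - 1) + 7*91 = (1/(1*(-1) + 6) - 1) + 637 = (1/(-1 + 6) - 1) + 637 = (1/5 - 1) + 637 = -4/5 + 637 = 3181/5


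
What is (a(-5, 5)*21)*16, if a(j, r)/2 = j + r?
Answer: 0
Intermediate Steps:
a(j, r) = 2*j + 2*r (a(j, r) = 2*(j + r) = 2*j + 2*r)
(a(-5, 5)*21)*16 = ((2*(-5) + 2*5)*21)*16 = ((-10 + 10)*21)*16 = (0*21)*16 = 0*16 = 0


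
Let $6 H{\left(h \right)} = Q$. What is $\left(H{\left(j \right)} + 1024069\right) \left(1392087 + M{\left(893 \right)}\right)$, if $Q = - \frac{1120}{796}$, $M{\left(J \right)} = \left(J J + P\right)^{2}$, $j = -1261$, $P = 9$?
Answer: $\frac{388794435309086673103}{597} \approx 6.5125 \cdot 10^{17}$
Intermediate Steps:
$M{\left(J \right)} = \left(9 + J^{2}\right)^{2}$ ($M{\left(J \right)} = \left(J J + 9\right)^{2} = \left(J^{2} + 9\right)^{2} = \left(9 + J^{2}\right)^{2}$)
$Q = - \frac{280}{199}$ ($Q = \left(-1120\right) \frac{1}{796} = - \frac{280}{199} \approx -1.407$)
$H{\left(h \right)} = - \frac{140}{597}$ ($H{\left(h \right)} = \frac{1}{6} \left(- \frac{280}{199}\right) = - \frac{140}{597}$)
$\left(H{\left(j \right)} + 1024069\right) \left(1392087 + M{\left(893 \right)}\right) = \left(- \frac{140}{597} + 1024069\right) \left(1392087 + \left(9 + 893^{2}\right)^{2}\right) = \frac{611369053 \left(1392087 + \left(9 + 797449\right)^{2}\right)}{597} = \frac{611369053 \left(1392087 + 797458^{2}\right)}{597} = \frac{611369053 \left(1392087 + 635939261764\right)}{597} = \frac{611369053}{597} \cdot 635940653851 = \frac{388794435309086673103}{597}$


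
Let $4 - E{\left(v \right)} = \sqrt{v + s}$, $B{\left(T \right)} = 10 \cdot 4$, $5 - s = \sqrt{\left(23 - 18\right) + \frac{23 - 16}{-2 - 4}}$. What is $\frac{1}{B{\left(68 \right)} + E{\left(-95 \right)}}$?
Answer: $\frac{1}{44 - i \sqrt{90 + \frac{\sqrt{138}}{6}}} \approx 0.021697 + 0.0047286 i$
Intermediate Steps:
$s = 5 - \frac{\sqrt{138}}{6}$ ($s = 5 - \sqrt{\left(23 - 18\right) + \frac{23 - 16}{-2 - 4}} = 5 - \sqrt{5 + \frac{7}{-6}} = 5 - \sqrt{5 + 7 \left(- \frac{1}{6}\right)} = 5 - \sqrt{5 - \frac{7}{6}} = 5 - \sqrt{\frac{23}{6}} = 5 - \frac{\sqrt{138}}{6} \approx 3.0421$)
$B{\left(T \right)} = 40$
$E{\left(v \right)} = 4 - \sqrt{5 + v - \frac{\sqrt{138}}{6}}$ ($E{\left(v \right)} = 4 - \sqrt{v + \left(5 - \frac{\sqrt{138}}{6}\right)} = 4 - \sqrt{5 + v - \frac{\sqrt{138}}{6}}$)
$\frac{1}{B{\left(68 \right)} + E{\left(-95 \right)}} = \frac{1}{40 + \left(4 - \frac{\sqrt{180 - 6 \sqrt{138} + 36 \left(-95\right)}}{6}\right)} = \frac{1}{40 + \left(4 - \frac{\sqrt{180 - 6 \sqrt{138} - 3420}}{6}\right)} = \frac{1}{40 + \left(4 - \frac{\sqrt{-3240 - 6 \sqrt{138}}}{6}\right)} = \frac{1}{44 - \frac{\sqrt{-3240 - 6 \sqrt{138}}}{6}}$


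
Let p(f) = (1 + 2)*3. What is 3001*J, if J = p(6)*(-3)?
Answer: -81027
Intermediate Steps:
p(f) = 9 (p(f) = 3*3 = 9)
J = -27 (J = 9*(-3) = -27)
3001*J = 3001*(-27) = -81027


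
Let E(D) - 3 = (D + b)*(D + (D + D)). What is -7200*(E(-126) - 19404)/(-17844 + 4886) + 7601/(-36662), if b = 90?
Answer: -764627924479/237533098 ≈ -3219.0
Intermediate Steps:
E(D) = 3 + 3*D*(90 + D) (E(D) = 3 + (D + 90)*(D + (D + D)) = 3 + (90 + D)*(D + 2*D) = 3 + (90 + D)*(3*D) = 3 + 3*D*(90 + D))
-7200*(E(-126) - 19404)/(-17844 + 4886) + 7601/(-36662) = -7200*((3 + 3*(-126)² + 270*(-126)) - 19404)/(-17844 + 4886) + 7601/(-36662) = -7200/((-12958/((3 + 3*15876 - 34020) - 19404))) + 7601*(-1/36662) = -7200/((-12958/((3 + 47628 - 34020) - 19404))) - 7601/36662 = -7200/((-12958/(13611 - 19404))) - 7601/36662 = -7200/((-12958/(-5793))) - 7601/36662 = -7200/((-12958*(-1/5793))) - 7601/36662 = -7200/12958/5793 - 7601/36662 = -7200*5793/12958 - 7601/36662 = -20854800/6479 - 7601/36662 = -764627924479/237533098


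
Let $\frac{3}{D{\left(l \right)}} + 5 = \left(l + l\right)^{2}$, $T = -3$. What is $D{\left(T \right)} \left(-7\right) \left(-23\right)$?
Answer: $\frac{483}{31} \approx 15.581$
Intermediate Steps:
$D{\left(l \right)} = \frac{3}{-5 + 4 l^{2}}$ ($D{\left(l \right)} = \frac{3}{-5 + \left(l + l\right)^{2}} = \frac{3}{-5 + \left(2 l\right)^{2}} = \frac{3}{-5 + 4 l^{2}}$)
$D{\left(T \right)} \left(-7\right) \left(-23\right) = \frac{3}{-5 + 4 \left(-3\right)^{2}} \left(-7\right) \left(-23\right) = \frac{3}{-5 + 4 \cdot 9} \left(-7\right) \left(-23\right) = \frac{3}{-5 + 36} \left(-7\right) \left(-23\right) = \frac{3}{31} \left(-7\right) \left(-23\right) = \left(- \frac{21}{31}\right) \left(-23\right) = \frac{483}{31}$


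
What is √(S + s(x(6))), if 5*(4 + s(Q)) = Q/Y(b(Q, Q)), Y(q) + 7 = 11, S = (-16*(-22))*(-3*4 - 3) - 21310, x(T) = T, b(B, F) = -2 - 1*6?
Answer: I*√2659370/10 ≈ 163.08*I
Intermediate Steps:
b(B, F) = -8 (b(B, F) = -2 - 6 = -8)
S = -26590 (S = 352*(-12 - 3) - 21310 = 352*(-15) - 21310 = -5280 - 21310 = -26590)
Y(q) = 4 (Y(q) = -7 + 11 = 4)
s(Q) = -4 + Q/20 (s(Q) = -4 + (Q/4)/5 = -4 + Q/20)
√(S + s(x(6))) = √(-26590 + (-4 + (1/20)*6)) = √(-26590 + (-4 + 3/10)) = √(-26590 - 37/10) = √(-265937/10) = I*√2659370/10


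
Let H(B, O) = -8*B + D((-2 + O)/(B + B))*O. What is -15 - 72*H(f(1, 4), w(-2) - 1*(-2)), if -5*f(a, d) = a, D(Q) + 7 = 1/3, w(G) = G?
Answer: -651/5 ≈ -130.20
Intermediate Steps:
D(Q) = -20/3 (D(Q) = -7 + 1/3 = -7 + ⅓ = -20/3)
f(a, d) = -a/5
H(B, O) = -8*B - 20*O/3
-15 - 72*H(f(1, 4), w(-2) - 1*(-2)) = -15 - 72*(-(-8)/5 - 20*(-2 - 1*(-2))/3) = -15 - 72*(-8*(-⅕) - 20*(-2 + 2)/3) = -15 - 72*(8/5 - 20/3*0) = -15 - 72*(8/5 + 0) = -15 - 72*8/5 = -15 - 576/5 = -651/5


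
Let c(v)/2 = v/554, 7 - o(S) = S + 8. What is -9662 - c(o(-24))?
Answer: -2676397/277 ≈ -9662.1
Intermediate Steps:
o(S) = -1 - S (o(S) = 7 - (S + 8) = 7 - (8 + S) = 7 + (-8 - S) = -1 - S)
c(v) = v/277 (c(v) = 2*(v/554) = v/277)
-9662 - c(o(-24)) = -9662 - (-1 - 1*(-24))/277 = -9662 - (-1 + 24)/277 = -9662 - 23/277 = -2676397/277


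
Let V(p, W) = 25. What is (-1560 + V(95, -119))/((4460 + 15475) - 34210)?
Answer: 307/2855 ≈ 0.10753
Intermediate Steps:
(-1560 + V(95, -119))/((4460 + 15475) - 34210) = (-1560 + 25)/((4460 + 15475) - 34210) = -1535/(19935 - 34210) = -1535/(-14275) = -1535*(-1/14275) = 307/2855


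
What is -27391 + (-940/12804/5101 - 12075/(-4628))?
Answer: -2069668861026953/75567377028 ≈ -27388.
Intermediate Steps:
-27391 + (-940/12804/5101 - 12075/(-4628)) = -27391 + (-940*1/12804*(1/5101) - 12075*(-1/4628)) = -27391 + (-235/3201*1/5101 + 12075/4628) = -27391 + (-235/16328301 + 12075/4628) = -27391 + 197163146995/75567377028 = -2069668861026953/75567377028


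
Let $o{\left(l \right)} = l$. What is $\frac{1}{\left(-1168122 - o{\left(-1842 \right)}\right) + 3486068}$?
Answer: $\frac{1}{2319788} \approx 4.3107 \cdot 10^{-7}$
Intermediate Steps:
$\frac{1}{\left(-1168122 - o{\left(-1842 \right)}\right) + 3486068} = \frac{1}{\left(-1168122 - -1842\right) + 3486068} = \frac{1}{\left(-1168122 + 1842\right) + 3486068} = \frac{1}{-1166280 + 3486068} = \frac{1}{2319788}$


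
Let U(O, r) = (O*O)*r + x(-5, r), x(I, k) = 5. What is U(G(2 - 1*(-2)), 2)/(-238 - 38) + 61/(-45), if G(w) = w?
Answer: -6167/4140 ≈ -1.4896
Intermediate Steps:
U(O, r) = 5 + r*O**2 (U(O, r) = (O*O)*r + 5 = O**2*r + 5 = r*O**2 + 5 = 5 + r*O**2)
U(G(2 - 1*(-2)), 2)/(-238 - 38) + 61/(-45) = (5 + 2*(2 - 1*(-2))**2)/(-238 - 38) + 61/(-45) = (5 + 2*(2 + 2)**2)/(-276) + 61*(-1/45) = (5 + 2*4**2)*(-1/276) - 61/45 = (5 + 2*16)*(-1/276) - 61/45 = (5 + 32)*(-1/276) - 61/45 = 37*(-1/276) - 61/45 = -37/276 - 61/45 = -6167/4140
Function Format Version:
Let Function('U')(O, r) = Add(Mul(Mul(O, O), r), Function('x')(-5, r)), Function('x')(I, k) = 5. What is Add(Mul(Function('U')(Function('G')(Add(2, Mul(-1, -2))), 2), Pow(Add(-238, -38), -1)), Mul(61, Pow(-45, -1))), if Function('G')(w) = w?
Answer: Rational(-6167, 4140) ≈ -1.4896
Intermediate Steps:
Function('U')(O, r) = Add(5, Mul(r, Pow(O, 2))) (Function('U')(O, r) = Add(Mul(Mul(O, O), r), 5) = Add(Mul(Pow(O, 2), r), 5) = Add(Mul(r, Pow(O, 2)), 5) = Add(5, Mul(r, Pow(O, 2))))
Add(Mul(Function('U')(Function('G')(Add(2, Mul(-1, -2))), 2), Pow(Add(-238, -38), -1)), Mul(61, Pow(-45, -1))) = Add(Mul(Add(5, Mul(2, Pow(Add(2, Mul(-1, -2)), 2))), Pow(Add(-238, -38), -1)), Mul(61, Pow(-45, -1))) = Add(Mul(Add(5, Mul(2, Pow(Add(2, 2), 2))), Pow(-276, -1)), Mul(61, Rational(-1, 45))) = Add(Mul(Add(5, Mul(2, Pow(4, 2))), Rational(-1, 276)), Rational(-61, 45)) = Add(Mul(Add(5, Mul(2, 16)), Rational(-1, 276)), Rational(-61, 45)) = Add(Mul(Add(5, 32), Rational(-1, 276)), Rational(-61, 45)) = Add(Mul(37, Rational(-1, 276)), Rational(-61, 45)) = Add(Rational(-37, 276), Rational(-61, 45)) = Rational(-6167, 4140)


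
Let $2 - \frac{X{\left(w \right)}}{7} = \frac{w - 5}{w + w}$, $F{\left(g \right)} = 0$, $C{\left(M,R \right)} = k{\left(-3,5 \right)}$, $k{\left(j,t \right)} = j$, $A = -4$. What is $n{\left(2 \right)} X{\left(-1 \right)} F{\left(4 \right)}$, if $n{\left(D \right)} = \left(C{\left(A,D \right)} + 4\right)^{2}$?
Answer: $0$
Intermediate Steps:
$C{\left(M,R \right)} = -3$
$n{\left(D \right)} = 1$ ($n{\left(D \right)} = \left(-3 + 4\right)^{2} = 1^{2} = 1$)
$X{\left(w \right)} = 14 - \frac{7 \left(-5 + w\right)}{2 w}$ ($X{\left(w \right)} = 14 - 7 \frac{w - 5}{w + w} = 14 - 7 \frac{-5 + w}{2 w} = 14 - \frac{7 \left(-5 + w\right)}{2 w}$)
$n{\left(2 \right)} X{\left(-1 \right)} F{\left(4 \right)} = 1 \frac{7 \left(5 + 3 \left(-1\right)\right)}{2 \left(-1\right)} 0 = 1 \cdot \frac{7}{2} \left(-1\right) \left(5 - 3\right) 0 = 1 \cdot \frac{7}{2} \left(-1\right) 2 \cdot 0 = 1 \left(-7\right) 0 = \left(-7\right) 0 = 0$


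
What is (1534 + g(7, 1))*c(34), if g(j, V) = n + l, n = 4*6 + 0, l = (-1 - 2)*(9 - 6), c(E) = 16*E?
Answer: 842656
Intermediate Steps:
l = -9 (l = -3*3 = -9)
n = 24 (n = 24 + 0 = 24)
g(j, V) = 15 (g(j, V) = 24 - 9 = 15)
(1534 + g(7, 1))*c(34) = (1534 + 15)*(16*34) = 1549*544 = 842656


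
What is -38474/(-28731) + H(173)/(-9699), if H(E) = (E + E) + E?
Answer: 1957639/1522743 ≈ 1.2856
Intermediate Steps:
H(E) = 3*E (H(E) = 2*E + E = 3*E)
-38474/(-28731) + H(173)/(-9699) = -38474/(-28731) + (3*173)/(-9699) = -38474*(-1/28731) + 519*(-1/9699) = 38474/28731 - 173/3233 = 1957639/1522743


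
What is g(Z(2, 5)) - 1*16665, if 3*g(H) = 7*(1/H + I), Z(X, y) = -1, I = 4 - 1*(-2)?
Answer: -49960/3 ≈ -16653.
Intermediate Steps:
I = 6 (I = 4 + 2 = 6)
g(H) = 14 + 7/(3*H) (g(H) = (7*(1/H + 6))/3 = (7*(6 + 1/H))/3 = (42 + 7/H)/3 = 14 + 7/(3*H))
g(Z(2, 5)) - 1*16665 = (14 + (7/3)/(-1)) - 1*16665 = (14 + (7/3)*(-1)) - 16665 = (14 - 7/3) - 16665 = 35/3 - 16665 = -49960/3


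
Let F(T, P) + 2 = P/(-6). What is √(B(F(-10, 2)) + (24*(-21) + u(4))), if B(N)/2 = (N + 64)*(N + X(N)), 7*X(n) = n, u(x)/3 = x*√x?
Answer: 4*I*√455/3 ≈ 28.441*I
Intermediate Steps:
u(x) = 3*x^(3/2) (u(x) = 3*(x*√x) = 3*x^(3/2))
X(n) = n/7
F(T, P) = -2 - P/6 (F(T, P) = -2 + P/(-6) = -2 + P*(-⅙) = -2 - P/6)
B(N) = 16*N*(64 + N)/7 (B(N) = 2*((N + 64)*(N + N/7)) = 2*((64 + N)*(8*N/7)) = 2*(8*N*(64 + N)/7) = 16*N*(64 + N)/7)
√(B(F(-10, 2)) + (24*(-21) + u(4))) = √(16*(-2 - ⅙*2)*(64 + (-2 - ⅙*2))/7 + (24*(-21) + 3*4^(3/2))) = √(16*(-2 - ⅓)*(64 + (-2 - ⅓))/7 + (-504 + 3*8)) = √((16/7)*(-7/3)*(64 - 7/3) + (-504 + 24)) = √((16/7)*(-7/3)*(185/3) - 480) = √(-2960/9 - 480) = √(-7280/9) = 4*I*√455/3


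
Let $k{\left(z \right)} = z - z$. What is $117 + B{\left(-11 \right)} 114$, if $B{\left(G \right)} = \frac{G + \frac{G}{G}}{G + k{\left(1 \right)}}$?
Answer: $\frac{2427}{11} \approx 220.64$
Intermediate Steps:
$k{\left(z \right)} = 0$
$B{\left(G \right)} = \frac{1 + G}{G}$ ($B{\left(G \right)} = \frac{G + \frac{G}{G}}{G + 0} = \frac{G + 1}{G} = \frac{1 + G}{G}$)
$117 + B{\left(-11 \right)} 114 = 117 + \frac{1 - 11}{-11} \cdot 114 = 117 + \left(- \frac{1}{11}\right) \left(-10\right) 114 = 117 + \frac{10}{11} \cdot 114 = 117 + \frac{1140}{11} = \frac{2427}{11}$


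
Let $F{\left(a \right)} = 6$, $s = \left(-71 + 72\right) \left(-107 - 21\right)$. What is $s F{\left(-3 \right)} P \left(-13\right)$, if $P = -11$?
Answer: $-109824$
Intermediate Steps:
$s = -128$ ($s = 1 \left(-128\right) = -128$)
$s F{\left(-3 \right)} P \left(-13\right) = \left(-128\right) 6 \left(\left(-11\right) \left(-13\right)\right) = \left(-768\right) 143 = -109824$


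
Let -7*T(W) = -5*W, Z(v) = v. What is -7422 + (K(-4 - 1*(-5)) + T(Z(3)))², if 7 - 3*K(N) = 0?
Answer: -3264266/441 ≈ -7402.0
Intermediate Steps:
K(N) = 7/3 (K(N) = 7/3 - ⅓*0 = 7/3 + 0 = 7/3)
T(W) = 5*W/7 (T(W) = -(-5)*W/7 = 5*W/7)
-7422 + (K(-4 - 1*(-5)) + T(Z(3)))² = -7422 + (7/3 + (5/7)*3)² = -7422 + (7/3 + 15/7)² = -7422 + (94/21)² = -7422 + 8836/441 = -3264266/441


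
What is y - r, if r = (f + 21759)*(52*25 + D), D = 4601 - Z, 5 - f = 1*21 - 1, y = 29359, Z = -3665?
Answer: -207973745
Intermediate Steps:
f = -15 (f = 5 - (1*21 - 1) = 5 - (21 - 1) = 5 - 1*20 = 5 - 20 = -15)
D = 8266 (D = 4601 - 1*(-3665) = 4601 + 3665 = 8266)
r = 208003104 (r = (-15 + 21759)*(52*25 + 8266) = 21744*(1300 + 8266) = 21744*9566 = 208003104)
y - r = 29359 - 1*208003104 = 29359 - 208003104 = -207973745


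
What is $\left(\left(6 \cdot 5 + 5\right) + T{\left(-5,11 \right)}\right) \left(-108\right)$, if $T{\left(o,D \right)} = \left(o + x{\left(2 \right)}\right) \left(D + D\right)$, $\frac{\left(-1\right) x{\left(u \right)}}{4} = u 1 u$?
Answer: $46116$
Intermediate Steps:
$x{\left(u \right)} = - 4 u^{2}$ ($x{\left(u \right)} = - 4 u 1 u = - 4 u u = - 4 u^{2}$)
$T{\left(o,D \right)} = 2 D \left(-16 + o\right)$ ($T{\left(o,D \right)} = \left(o - 4 \cdot 2^{2}\right) \left(D + D\right) = \left(o - 16\right) 2 D = \left(-16 + o\right) 2 D = 2 D \left(-16 + o\right)$)
$\left(\left(6 \cdot 5 + 5\right) + T{\left(-5,11 \right)}\right) \left(-108\right) = \left(\left(6 \cdot 5 + 5\right) + 2 \cdot 11 \left(-16 - 5\right)\right) \left(-108\right) = \left(\left(30 + 5\right) + 2 \cdot 11 \left(-21\right)\right) \left(-108\right) = \left(35 - 462\right) \left(-108\right) = \left(-427\right) \left(-108\right) = 46116$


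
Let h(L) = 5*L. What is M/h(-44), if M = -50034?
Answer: 25017/110 ≈ 227.43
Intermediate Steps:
M/h(-44) = -50034/(5*(-44)) = -50034/(-220) = -50034*(-1/220) = 25017/110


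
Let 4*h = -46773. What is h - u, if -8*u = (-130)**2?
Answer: -38323/4 ≈ -9580.8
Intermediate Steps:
h = -46773/4 (h = (1/4)*(-46773) = -46773/4 ≈ -11693.)
u = -4225/2 (u = -1/8*(-130)**2 = -1/8*16900 = -4225/2 ≈ -2112.5)
h - u = -46773/4 - 1*(-4225/2) = -46773/4 + 4225/2 = -38323/4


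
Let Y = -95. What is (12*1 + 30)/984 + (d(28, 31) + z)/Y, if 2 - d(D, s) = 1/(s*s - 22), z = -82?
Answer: 12944279/14629620 ≈ 0.88480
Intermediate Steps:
d(D, s) = 2 - 1/(-22 + s**2) (d(D, s) = 2 - 1/(s*s - 22) = 2 - 1/(s**2 - 22) = 2 - 1/(-22 + s**2))
(12*1 + 30)/984 + (d(28, 31) + z)/Y = (12*1 + 30)/984 + ((-45 + 2*31**2)/(-22 + 31**2) - 82)/(-95) = (12 + 30)*(1/984) + ((-45 + 2*961)/(-22 + 961) - 82)*(-1/95) = 42*(1/984) + ((-45 + 1922)/939 - 82)*(-1/95) = 7/164 + ((1/939)*1877 - 82)*(-1/95) = 7/164 + (1877/939 - 82)*(-1/95) = 7/164 - 75121/939*(-1/95) = 7/164 + 75121/89205 = 12944279/14629620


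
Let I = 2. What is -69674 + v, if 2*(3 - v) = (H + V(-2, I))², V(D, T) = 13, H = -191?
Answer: -85513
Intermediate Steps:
v = -15839 (v = 3 - (-191 + 13)²/2 = 3 - ½*(-178)² = 3 - ½*31684 = 3 - 15842 = -15839)
-69674 + v = -69674 - 15839 = -85513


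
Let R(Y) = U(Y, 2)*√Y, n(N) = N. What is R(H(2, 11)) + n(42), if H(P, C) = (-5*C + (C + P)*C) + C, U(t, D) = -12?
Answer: 42 - 36*√11 ≈ -77.398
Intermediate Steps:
H(P, C) = -4*C + C*(C + P) (H(P, C) = (-5*C + C*(C + P)) + C = -4*C + C*(C + P))
R(Y) = -12*√Y
R(H(2, 11)) + n(42) = -12*√11*√(-4 + 11 + 2) + 42 = -12*3*√11 + 42 = -36*√11 + 42 = 42 - 36*√11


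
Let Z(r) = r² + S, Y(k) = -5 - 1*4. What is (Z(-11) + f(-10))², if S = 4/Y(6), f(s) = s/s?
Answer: 1196836/81 ≈ 14776.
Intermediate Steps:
Y(k) = -9 (Y(k) = -5 - 4 = -9)
f(s) = 1
S = -4/9 (S = 4/(-9) = 4*(-⅑) = -4/9 ≈ -0.44444)
Z(r) = -4/9 + r² (Z(r) = r² - 4/9 = -4/9 + r²)
(Z(-11) + f(-10))² = ((-4/9 + (-11)²) + 1)² = ((-4/9 + 121) + 1)² = (1085/9 + 1)² = (1094/9)² = 1196836/81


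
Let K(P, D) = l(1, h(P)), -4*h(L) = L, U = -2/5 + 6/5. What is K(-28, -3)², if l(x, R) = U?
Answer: 16/25 ≈ 0.64000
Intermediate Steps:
U = ⅘ (U = -2*⅕ + 6*(⅕) = -⅖ + 6/5 = ⅘ ≈ 0.80000)
h(L) = -L/4
l(x, R) = ⅘
K(P, D) = ⅘
K(-28, -3)² = (⅘)² = 16/25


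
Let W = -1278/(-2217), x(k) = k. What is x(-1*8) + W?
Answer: -5486/739 ≈ -7.4235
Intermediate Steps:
W = 426/739 (W = -1278*(-1/2217) = 426/739 ≈ 0.57645)
x(-1*8) + W = -1*8 + 426/739 = -8 + 426/739 = -5486/739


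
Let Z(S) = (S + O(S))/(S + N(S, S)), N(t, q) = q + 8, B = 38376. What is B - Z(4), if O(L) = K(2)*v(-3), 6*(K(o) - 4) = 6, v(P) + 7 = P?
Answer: 307031/8 ≈ 38379.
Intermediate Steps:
v(P) = -7 + P
K(o) = 5 (K(o) = 4 + (1/6)*6 = 4 + 1 = 5)
N(t, q) = 8 + q
O(L) = -50 (O(L) = 5*(-7 - 3) = 5*(-10) = -50)
Z(S) = (-50 + S)/(8 + 2*S) (Z(S) = (S - 50)/(S + (8 + S)) = (-50 + S)/(8 + 2*S))
B - Z(4) = 38376 - (-50 + 4)/(2*(4 + 4)) = 38376 - (-46)/(2*8) = 38376 - 1*(-23/8) = 38376 + 23/8 = 307031/8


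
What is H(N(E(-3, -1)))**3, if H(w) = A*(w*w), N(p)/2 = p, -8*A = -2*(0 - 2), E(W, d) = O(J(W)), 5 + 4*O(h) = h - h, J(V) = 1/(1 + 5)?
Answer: -15625/512 ≈ -30.518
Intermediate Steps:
J(V) = 1/6
O(h) = -5/4 (O(h) = -5/4 + (h - h)/4 = -5/4 + (1/4)*0 = -5/4 + 0 = -5/4)
E(W, d) = -5/4
A = -1/2 (A = -(-1)*(0 - 2)/4 = -(-1)*(-2)/4 = -1/8*4 = -1/2 ≈ -0.50000)
N(p) = 2*p
H(w) = -w**2/2 (H(w) = -w*w/2 = -w**2/2)
H(N(E(-3, -1)))**3 = (-(2*(-5/4))**2/2)**3 = (-(-5/2)**2/2)**3 = (-1/2*25/4)**3 = (-25/8)**3 = -15625/512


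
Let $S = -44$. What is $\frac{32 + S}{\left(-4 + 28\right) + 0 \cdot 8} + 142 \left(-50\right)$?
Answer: $- \frac{14201}{2} \approx -7100.5$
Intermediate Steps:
$\frac{32 + S}{\left(-4 + 28\right) + 0 \cdot 8} + 142 \left(-50\right) = \frac{32 - 44}{\left(-4 + 28\right) + 0 \cdot 8} + 142 \left(-50\right) = - \frac{12}{24 + 0} - 7100 = - \frac{12}{24} - 7100 = \left(-12\right) \frac{1}{24} - 7100 = - \frac{1}{2} - 7100 = - \frac{14201}{2}$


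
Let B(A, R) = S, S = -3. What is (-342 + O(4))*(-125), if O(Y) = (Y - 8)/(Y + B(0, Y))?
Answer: 43250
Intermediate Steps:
B(A, R) = -3
O(Y) = (-8 + Y)/(-3 + Y) (O(Y) = (Y - 8)/(Y - 3) = (-8 + Y)/(-3 + Y))
(-342 + O(4))*(-125) = (-342 + (-8 + 4)/(-3 + 4))*(-125) = (-342 - 4/1)*(-125) = (-342 + 1*(-4))*(-125) = (-342 - 4)*(-125) = -346*(-125) = 43250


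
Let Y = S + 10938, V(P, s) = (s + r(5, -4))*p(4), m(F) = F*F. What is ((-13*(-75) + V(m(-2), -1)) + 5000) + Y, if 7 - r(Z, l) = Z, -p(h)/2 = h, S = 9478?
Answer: 26383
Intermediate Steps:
p(h) = -2*h
m(F) = F²
r(Z, l) = 7 - Z
V(P, s) = -16 - 8*s (V(P, s) = (s + (7 - 1*5))*(-2*4) = (s + (7 - 5))*(-8) = (s + 2)*(-8) = (2 + s)*(-8) = -16 - 8*s)
Y = 20416 (Y = 9478 + 10938 = 20416)
((-13*(-75) + V(m(-2), -1)) + 5000) + Y = ((-13*(-75) + (-16 - 8*(-1))) + 5000) + 20416 = ((975 + (-16 + 8)) + 5000) + 20416 = ((975 - 8) + 5000) + 20416 = (967 + 5000) + 20416 = 5967 + 20416 = 26383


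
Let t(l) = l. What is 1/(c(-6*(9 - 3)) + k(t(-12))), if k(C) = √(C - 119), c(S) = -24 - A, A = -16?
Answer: -8/195 - I*√131/195 ≈ -0.041026 - 0.058695*I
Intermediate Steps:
c(S) = -8 (c(S) = -24 - 1*(-16) = -24 + 16 = -8)
k(C) = √(-119 + C)
1/(c(-6*(9 - 3)) + k(t(-12))) = 1/(-8 + √(-119 - 12)) = 1/(-8 + √(-131)) = 1/(-8 + I*√131)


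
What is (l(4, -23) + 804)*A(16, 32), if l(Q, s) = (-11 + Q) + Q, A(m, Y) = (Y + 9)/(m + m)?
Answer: 32841/32 ≈ 1026.3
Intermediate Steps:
A(m, Y) = (9 + Y)/(2*m) (A(m, Y) = (9 + Y)/((2*m)) = (9 + Y)*(1/(2*m)) = (9 + Y)/(2*m))
l(Q, s) = -11 + 2*Q
(l(4, -23) + 804)*A(16, 32) = ((-11 + 2*4) + 804)*((½)*(9 + 32)/16) = ((-11 + 8) + 804)*((½)*(1/16)*41) = (-3 + 804)*(41/32) = 801*(41/32) = 32841/32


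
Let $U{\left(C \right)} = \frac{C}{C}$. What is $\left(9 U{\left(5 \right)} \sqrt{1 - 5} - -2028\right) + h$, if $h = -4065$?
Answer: $-2037 + 18 i \approx -2037.0 + 18.0 i$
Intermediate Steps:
$U{\left(C \right)} = 1$
$\left(9 U{\left(5 \right)} \sqrt{1 - 5} - -2028\right) + h = \left(9 \cdot 1 \sqrt{1 - 5} - -2028\right) - 4065 = \left(9 \sqrt{-4} + 2028\right) - 4065 = \left(9 \cdot 2 i + 2028\right) - 4065 = \left(18 i + 2028\right) - 4065 = \left(2028 + 18 i\right) - 4065 = -2037 + 18 i$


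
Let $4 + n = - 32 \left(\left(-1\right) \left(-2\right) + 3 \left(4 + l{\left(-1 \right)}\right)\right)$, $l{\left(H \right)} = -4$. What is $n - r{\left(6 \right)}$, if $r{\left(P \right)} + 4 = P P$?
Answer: $-100$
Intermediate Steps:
$r{\left(P \right)} = -4 + P^{2}$ ($r{\left(P \right)} = -4 + P P = -4 + P^{2}$)
$n = -68$ ($n = -4 - 32 \left(\left(-1\right) \left(-2\right) + 3 \left(4 - 4\right)\right) = -4 - 32 \left(2 + 3 \cdot 0\right) = -4 - 32 \left(2 + 0\right) = -4 - 64 = -68$)
$n - r{\left(6 \right)} = -68 - \left(-4 + 6^{2}\right) = -68 - \left(-4 + 36\right) = -68 - 32 = -100$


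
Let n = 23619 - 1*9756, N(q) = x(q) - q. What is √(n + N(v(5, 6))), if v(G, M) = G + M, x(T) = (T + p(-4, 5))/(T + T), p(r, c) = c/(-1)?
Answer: 5*√67045/11 ≈ 117.70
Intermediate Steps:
p(r, c) = -c (p(r, c) = c*(-1) = -c)
x(T) = (-5 + T)/(2*T) (x(T) = (T - 1*5)/(T + T) = (T - 5)/((2*T)) = (-5 + T)*(1/(2*T)) = (-5 + T)/(2*T))
N(q) = -q + (-5 + q)/(2*q) (N(q) = (-5 + q)/(2*q) - q = -q + (-5 + q)/(2*q))
n = 13863 (n = 23619 - 9756 = 13863)
√(n + N(v(5, 6))) = √(13863 + (½ - (5 + 6) - 5/(2*(5 + 6)))) = √(13863 + (½ - 1*11 - 5/2/11)) = √(13863 + (½ - 11 - 5/2*1/11)) = √(13863 + (½ - 11 - 5/22)) = √(13863 - 118/11) = √(152375/11) = 5*√67045/11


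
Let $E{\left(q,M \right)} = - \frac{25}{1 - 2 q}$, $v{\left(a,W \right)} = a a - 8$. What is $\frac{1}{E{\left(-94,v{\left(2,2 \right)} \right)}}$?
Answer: $- \frac{189}{25} \approx -7.56$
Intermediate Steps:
$v{\left(a,W \right)} = -8 + a^{2}$ ($v{\left(a,W \right)} = a^{2} - 8 = -8 + a^{2}$)
$\frac{1}{E{\left(-94,v{\left(2,2 \right)} \right)}} = \frac{1}{25 \frac{1}{-1 + 2 \left(-94\right)}} = \frac{1}{25 \frac{1}{-1 - 188}} = \frac{1}{25 \frac{1}{-189}} = \frac{1}{25 \left(- \frac{1}{189}\right)} = \frac{1}{- \frac{25}{189}} = - \frac{189}{25}$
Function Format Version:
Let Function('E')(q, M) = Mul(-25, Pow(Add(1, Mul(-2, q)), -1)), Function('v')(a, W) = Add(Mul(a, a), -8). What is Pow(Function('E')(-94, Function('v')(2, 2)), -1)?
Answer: Rational(-189, 25) ≈ -7.5600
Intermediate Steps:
Function('v')(a, W) = Add(-8, Pow(a, 2)) (Function('v')(a, W) = Add(Pow(a, 2), -8) = Add(-8, Pow(a, 2)))
Pow(Function('E')(-94, Function('v')(2, 2)), -1) = Pow(Mul(25, Pow(Add(-1, Mul(2, -94)), -1)), -1) = Pow(Mul(25, Pow(Add(-1, -188), -1)), -1) = Pow(Mul(25, Pow(-189, -1)), -1) = Pow(Mul(25, Rational(-1, 189)), -1) = Pow(Rational(-25, 189), -1) = Rational(-189, 25)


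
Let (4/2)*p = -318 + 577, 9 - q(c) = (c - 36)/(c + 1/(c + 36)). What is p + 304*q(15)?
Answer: 2520557/766 ≈ 3290.5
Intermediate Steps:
q(c) = 9 - (-36 + c)/(c + 1/(36 + c)) (q(c) = 9 - (c - 36)/(c + 1/(c + 36)) = 9 - (-36 + c)/(c + 1/(36 + c)))
p = 259/2 (p = (-318 + 577)/2 = (½)*259 = 259/2 ≈ 129.50)
p + 304*q(15) = 259/2 + 304*((1305 + 8*15² + 324*15)/(1 + 15² + 36*15)) = 259/2 + 304*((1305 + 8*225 + 4860)/(1 + 225 + 540)) = 259/2 + 304*((1305 + 1800 + 4860)/766) = 259/2 + 304*((1/766)*7965) = 259/2 + 304*(7965/766) = 259/2 + 1210680/383 = 2520557/766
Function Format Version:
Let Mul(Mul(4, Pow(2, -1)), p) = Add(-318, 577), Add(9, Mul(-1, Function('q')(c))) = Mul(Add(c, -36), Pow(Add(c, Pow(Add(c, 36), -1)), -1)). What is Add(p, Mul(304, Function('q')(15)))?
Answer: Rational(2520557, 766) ≈ 3290.5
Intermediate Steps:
Function('q')(c) = Add(9, Mul(-1, Pow(Add(c, Pow(Add(36, c), -1)), -1), Add(-36, c))) (Function('q')(c) = Add(9, Mul(-1, Mul(Add(c, -36), Pow(Add(c, Pow(Add(c, 36), -1)), -1)))) = Add(9, Mul(-1, Mul(Add(-36, c), Pow(Add(c, Pow(Add(36, c), -1)), -1)))) = Add(9, Mul(-1, Mul(Pow(Add(c, Pow(Add(36, c), -1)), -1), Add(-36, c)))) = Add(9, Mul(-1, Pow(Add(c, Pow(Add(36, c), -1)), -1), Add(-36, c))))
p = Rational(259, 2) (p = Mul(Rational(1, 2), Add(-318, 577)) = Mul(Rational(1, 2), 259) = Rational(259, 2) ≈ 129.50)
Add(p, Mul(304, Function('q')(15))) = Add(Rational(259, 2), Mul(304, Mul(Pow(Add(1, Pow(15, 2), Mul(36, 15)), -1), Add(1305, Mul(8, Pow(15, 2)), Mul(324, 15))))) = Add(Rational(259, 2), Mul(304, Mul(Pow(Add(1, 225, 540), -1), Add(1305, Mul(8, 225), 4860)))) = Add(Rational(259, 2), Mul(304, Mul(Pow(766, -1), Add(1305, 1800, 4860)))) = Add(Rational(259, 2), Mul(304, Mul(Rational(1, 766), 7965))) = Add(Rational(259, 2), Mul(304, Rational(7965, 766))) = Add(Rational(259, 2), Rational(1210680, 383)) = Rational(2520557, 766)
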